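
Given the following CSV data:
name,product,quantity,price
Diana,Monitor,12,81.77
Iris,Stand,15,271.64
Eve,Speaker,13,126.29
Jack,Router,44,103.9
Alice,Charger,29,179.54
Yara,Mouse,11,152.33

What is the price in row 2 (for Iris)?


Row 2: Iris
Column 'price' = 271.64

ANSWER: 271.64


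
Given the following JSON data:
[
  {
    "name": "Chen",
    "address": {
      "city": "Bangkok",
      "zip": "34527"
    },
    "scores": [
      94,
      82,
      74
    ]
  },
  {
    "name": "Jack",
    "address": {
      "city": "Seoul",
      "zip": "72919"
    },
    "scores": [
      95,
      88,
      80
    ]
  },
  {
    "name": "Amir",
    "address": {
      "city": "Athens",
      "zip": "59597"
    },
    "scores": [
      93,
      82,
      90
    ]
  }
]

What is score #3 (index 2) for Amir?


Path: records[2].scores[2]
Value: 90

ANSWER: 90


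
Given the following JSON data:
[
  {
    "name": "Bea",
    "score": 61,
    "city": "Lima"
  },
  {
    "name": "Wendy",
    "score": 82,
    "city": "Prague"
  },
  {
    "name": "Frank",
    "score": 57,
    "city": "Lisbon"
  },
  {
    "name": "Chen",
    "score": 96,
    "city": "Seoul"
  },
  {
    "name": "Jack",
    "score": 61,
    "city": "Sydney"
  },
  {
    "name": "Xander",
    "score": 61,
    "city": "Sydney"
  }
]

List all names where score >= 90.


Filtering records where score >= 90:
  Bea (score=61) -> no
  Wendy (score=82) -> no
  Frank (score=57) -> no
  Chen (score=96) -> YES
  Jack (score=61) -> no
  Xander (score=61) -> no


ANSWER: Chen


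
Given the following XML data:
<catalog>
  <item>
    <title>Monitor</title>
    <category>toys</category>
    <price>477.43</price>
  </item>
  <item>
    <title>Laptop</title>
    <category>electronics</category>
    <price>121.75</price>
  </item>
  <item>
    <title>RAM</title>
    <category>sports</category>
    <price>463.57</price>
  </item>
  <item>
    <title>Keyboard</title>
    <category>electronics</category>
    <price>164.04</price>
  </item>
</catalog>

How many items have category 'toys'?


Scanning <item> elements for <category>toys</category>:
  Item 1: Monitor -> MATCH
Count: 1

ANSWER: 1


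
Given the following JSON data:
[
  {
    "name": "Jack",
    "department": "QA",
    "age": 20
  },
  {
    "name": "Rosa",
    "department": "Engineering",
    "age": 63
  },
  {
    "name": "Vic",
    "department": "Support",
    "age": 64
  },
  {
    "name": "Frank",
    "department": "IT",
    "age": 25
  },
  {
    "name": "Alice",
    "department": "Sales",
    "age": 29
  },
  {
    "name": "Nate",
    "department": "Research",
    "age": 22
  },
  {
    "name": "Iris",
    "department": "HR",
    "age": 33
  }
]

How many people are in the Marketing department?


Scanning records for department = Marketing
  No matches found
Count: 0

ANSWER: 0


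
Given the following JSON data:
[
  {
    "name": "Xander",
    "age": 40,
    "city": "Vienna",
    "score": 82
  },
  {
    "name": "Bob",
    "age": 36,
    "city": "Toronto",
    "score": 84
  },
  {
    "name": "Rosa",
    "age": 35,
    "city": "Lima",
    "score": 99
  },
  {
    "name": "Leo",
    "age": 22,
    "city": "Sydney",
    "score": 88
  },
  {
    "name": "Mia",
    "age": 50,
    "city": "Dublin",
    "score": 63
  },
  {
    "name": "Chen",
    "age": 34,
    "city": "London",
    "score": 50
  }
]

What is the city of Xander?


Looking up record where name = Xander
Record index: 0
Field 'city' = Vienna

ANSWER: Vienna


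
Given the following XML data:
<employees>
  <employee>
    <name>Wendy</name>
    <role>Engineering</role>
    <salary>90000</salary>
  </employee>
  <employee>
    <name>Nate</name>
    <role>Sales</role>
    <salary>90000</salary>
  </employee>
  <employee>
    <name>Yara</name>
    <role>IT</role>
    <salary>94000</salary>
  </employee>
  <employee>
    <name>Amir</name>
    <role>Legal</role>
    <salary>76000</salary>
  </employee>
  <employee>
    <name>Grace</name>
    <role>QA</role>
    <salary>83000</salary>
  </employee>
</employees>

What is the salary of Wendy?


Searching for <employee> with <name>Wendy</name>
Found at position 1
<salary>90000</salary>

ANSWER: 90000


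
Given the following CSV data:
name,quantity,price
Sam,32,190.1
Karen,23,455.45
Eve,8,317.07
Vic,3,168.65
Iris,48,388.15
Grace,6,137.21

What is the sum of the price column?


Values in 'price' column:
  Row 1: 190.1
  Row 2: 455.45
  Row 3: 317.07
  Row 4: 168.65
  Row 5: 388.15
  Row 6: 137.21
Sum = 190.1 + 455.45 + 317.07 + 168.65 + 388.15 + 137.21 = 1656.63

ANSWER: 1656.63


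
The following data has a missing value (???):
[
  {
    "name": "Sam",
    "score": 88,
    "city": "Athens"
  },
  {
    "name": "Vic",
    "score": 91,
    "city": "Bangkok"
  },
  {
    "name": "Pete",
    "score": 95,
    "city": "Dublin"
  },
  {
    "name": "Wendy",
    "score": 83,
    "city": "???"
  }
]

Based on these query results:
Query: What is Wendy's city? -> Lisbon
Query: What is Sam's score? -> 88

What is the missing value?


The missing value is Wendy's city
From query: Wendy's city = Lisbon

ANSWER: Lisbon


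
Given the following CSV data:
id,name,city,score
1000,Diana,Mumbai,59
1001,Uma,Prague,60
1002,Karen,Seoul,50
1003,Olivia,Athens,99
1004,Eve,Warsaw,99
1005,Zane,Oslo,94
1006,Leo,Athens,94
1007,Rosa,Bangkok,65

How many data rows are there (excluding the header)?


Counting rows (excluding header):
Header: id,name,city,score
Data rows: 8

ANSWER: 8


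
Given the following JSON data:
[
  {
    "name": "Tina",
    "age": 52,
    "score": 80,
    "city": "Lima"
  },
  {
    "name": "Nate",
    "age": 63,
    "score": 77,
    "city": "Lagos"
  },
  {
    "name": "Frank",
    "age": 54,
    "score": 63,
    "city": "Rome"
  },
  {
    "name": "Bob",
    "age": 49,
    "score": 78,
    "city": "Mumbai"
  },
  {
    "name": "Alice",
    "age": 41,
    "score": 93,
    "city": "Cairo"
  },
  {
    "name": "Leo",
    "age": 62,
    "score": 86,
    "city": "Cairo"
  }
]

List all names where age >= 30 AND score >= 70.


Checking both conditions:
  Tina (age=52, score=80) -> YES
  Nate (age=63, score=77) -> YES
  Frank (age=54, score=63) -> no
  Bob (age=49, score=78) -> YES
  Alice (age=41, score=93) -> YES
  Leo (age=62, score=86) -> YES


ANSWER: Tina, Nate, Bob, Alice, Leo


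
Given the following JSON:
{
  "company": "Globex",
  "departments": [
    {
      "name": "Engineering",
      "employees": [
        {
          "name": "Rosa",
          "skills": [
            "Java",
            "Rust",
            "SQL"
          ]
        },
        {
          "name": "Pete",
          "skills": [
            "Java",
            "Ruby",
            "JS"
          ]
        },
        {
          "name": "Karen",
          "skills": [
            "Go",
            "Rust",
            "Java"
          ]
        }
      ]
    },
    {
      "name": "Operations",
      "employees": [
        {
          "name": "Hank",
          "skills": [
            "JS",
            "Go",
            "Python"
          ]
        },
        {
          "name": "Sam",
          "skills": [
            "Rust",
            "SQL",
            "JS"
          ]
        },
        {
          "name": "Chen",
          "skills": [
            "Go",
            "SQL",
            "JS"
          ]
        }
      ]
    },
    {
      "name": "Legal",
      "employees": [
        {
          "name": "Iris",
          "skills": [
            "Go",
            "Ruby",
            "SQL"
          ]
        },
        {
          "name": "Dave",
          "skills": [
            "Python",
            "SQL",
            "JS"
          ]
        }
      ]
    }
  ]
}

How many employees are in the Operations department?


Path: departments[1].employees
Count: 3

ANSWER: 3


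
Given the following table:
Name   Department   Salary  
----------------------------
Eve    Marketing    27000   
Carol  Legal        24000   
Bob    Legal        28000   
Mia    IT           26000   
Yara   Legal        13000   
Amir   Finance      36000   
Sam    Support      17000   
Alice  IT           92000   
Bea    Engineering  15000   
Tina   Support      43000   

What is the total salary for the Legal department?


Legal department members:
  Carol: 24000
  Bob: 28000
  Yara: 13000
Total = 24000 + 28000 + 13000 = 65000

ANSWER: 65000


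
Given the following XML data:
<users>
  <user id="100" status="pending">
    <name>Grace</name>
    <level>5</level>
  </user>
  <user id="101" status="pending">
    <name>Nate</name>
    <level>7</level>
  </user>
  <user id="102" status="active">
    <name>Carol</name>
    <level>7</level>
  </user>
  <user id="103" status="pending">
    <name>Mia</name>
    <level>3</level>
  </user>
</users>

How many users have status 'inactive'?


Counting users with status='inactive':
Count: 0

ANSWER: 0


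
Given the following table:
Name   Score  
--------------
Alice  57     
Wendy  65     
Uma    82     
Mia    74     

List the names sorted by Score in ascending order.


Sorting by Score (ascending):
  Alice: 57
  Wendy: 65
  Mia: 74
  Uma: 82


ANSWER: Alice, Wendy, Mia, Uma


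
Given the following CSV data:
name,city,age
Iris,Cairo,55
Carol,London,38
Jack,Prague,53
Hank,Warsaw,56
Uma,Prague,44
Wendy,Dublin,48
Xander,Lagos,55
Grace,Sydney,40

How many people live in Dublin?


Scanning city column for 'Dublin':
  Row 6: Wendy -> MATCH
Total matches: 1

ANSWER: 1


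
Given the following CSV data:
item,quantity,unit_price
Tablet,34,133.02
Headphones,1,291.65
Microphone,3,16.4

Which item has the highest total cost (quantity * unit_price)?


Computing row totals:
  Tablet: 4522.68
  Headphones: 291.65
  Microphone: 49.2
Maximum: Tablet (4522.68)

ANSWER: Tablet


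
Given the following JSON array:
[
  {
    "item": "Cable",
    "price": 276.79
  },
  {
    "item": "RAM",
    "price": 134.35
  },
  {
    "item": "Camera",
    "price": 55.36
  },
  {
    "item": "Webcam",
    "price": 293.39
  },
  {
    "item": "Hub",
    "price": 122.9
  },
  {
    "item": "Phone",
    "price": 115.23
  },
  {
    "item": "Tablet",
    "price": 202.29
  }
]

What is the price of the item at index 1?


Array index 1 -> RAM
price = 134.35

ANSWER: 134.35


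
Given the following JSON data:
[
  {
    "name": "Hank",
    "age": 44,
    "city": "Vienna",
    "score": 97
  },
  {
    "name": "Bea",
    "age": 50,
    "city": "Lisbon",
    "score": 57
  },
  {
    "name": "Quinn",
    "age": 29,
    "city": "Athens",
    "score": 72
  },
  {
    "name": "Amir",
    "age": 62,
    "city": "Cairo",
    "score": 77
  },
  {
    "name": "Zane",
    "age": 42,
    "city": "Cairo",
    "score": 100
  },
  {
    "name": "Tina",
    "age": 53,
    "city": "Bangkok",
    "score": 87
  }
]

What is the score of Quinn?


Looking up record where name = Quinn
Record index: 2
Field 'score' = 72

ANSWER: 72


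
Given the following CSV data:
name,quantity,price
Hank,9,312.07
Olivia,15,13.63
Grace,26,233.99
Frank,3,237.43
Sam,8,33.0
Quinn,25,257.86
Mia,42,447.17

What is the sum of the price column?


Values in 'price' column:
  Row 1: 312.07
  Row 2: 13.63
  Row 3: 233.99
  Row 4: 237.43
  Row 5: 33.0
  Row 6: 257.86
  Row 7: 447.17
Sum = 312.07 + 13.63 + 233.99 + 237.43 + 33.0 + 257.86 + 447.17 = 1535.15

ANSWER: 1535.15


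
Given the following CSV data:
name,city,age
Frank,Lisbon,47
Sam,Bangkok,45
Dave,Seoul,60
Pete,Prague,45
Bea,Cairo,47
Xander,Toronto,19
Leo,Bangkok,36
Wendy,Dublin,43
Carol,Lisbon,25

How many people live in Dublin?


Scanning city column for 'Dublin':
  Row 8: Wendy -> MATCH
Total matches: 1

ANSWER: 1


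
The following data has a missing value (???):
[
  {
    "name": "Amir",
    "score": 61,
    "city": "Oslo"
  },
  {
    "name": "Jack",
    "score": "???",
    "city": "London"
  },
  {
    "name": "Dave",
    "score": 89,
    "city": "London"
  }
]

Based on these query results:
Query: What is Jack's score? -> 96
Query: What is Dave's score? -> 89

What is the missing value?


The missing value is Jack's score
From query: Jack's score = 96

ANSWER: 96


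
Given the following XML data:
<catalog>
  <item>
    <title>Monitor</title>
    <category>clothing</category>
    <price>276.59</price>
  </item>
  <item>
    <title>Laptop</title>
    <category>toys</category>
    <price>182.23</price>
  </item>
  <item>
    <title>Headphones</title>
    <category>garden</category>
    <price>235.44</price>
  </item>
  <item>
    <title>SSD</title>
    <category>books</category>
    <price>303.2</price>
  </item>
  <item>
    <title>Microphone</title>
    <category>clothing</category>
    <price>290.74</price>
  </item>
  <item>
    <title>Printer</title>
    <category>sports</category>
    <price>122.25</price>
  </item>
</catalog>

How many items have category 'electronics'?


Scanning <item> elements for <category>electronics</category>:
Count: 0

ANSWER: 0


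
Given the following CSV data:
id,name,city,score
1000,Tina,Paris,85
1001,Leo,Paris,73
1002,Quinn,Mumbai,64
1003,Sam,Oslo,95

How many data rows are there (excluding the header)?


Counting rows (excluding header):
Header: id,name,city,score
Data rows: 4

ANSWER: 4


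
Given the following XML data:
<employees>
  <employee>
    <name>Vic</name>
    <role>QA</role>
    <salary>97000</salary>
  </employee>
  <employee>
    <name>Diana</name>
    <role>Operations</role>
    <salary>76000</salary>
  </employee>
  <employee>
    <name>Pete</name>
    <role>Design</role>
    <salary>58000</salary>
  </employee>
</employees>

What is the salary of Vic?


Searching for <employee> with <name>Vic</name>
Found at position 1
<salary>97000</salary>

ANSWER: 97000


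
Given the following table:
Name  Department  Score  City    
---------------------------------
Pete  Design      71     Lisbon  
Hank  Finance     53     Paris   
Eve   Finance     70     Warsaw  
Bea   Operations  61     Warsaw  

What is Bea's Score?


Row 4: Bea
Score = 61

ANSWER: 61


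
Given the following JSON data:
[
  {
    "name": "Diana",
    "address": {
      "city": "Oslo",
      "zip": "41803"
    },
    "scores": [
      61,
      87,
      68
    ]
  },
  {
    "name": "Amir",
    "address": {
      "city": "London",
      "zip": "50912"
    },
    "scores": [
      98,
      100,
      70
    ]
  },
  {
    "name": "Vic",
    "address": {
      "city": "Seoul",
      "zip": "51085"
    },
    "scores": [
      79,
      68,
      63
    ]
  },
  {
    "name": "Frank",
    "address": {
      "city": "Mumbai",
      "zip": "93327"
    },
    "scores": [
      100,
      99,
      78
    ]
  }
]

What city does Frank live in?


Path: records[3].address.city
Value: Mumbai

ANSWER: Mumbai


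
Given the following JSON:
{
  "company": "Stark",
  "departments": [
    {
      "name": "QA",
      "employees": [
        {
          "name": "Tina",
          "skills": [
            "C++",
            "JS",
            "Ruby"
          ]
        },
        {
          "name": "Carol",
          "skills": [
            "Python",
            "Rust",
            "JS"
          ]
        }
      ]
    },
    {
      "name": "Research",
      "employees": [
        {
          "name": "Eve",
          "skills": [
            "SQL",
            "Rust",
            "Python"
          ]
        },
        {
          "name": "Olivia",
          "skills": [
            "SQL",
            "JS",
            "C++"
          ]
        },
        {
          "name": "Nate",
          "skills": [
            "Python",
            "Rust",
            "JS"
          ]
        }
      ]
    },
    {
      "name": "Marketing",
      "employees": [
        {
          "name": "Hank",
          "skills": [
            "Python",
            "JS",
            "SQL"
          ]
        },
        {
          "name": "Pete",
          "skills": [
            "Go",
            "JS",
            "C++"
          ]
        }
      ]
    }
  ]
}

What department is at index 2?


Path: departments[2].name
Value: Marketing

ANSWER: Marketing


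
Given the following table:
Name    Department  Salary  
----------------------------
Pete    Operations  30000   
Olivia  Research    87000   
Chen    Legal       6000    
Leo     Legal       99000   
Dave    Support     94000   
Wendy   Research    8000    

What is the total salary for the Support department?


Support department members:
  Dave: 94000
Total = 94000 = 94000

ANSWER: 94000


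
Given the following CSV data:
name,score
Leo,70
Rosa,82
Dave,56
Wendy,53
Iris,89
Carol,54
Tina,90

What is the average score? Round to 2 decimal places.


Scores: 70, 82, 56, 53, 89, 54, 90
Sum = 494
Count = 7
Average = 494 / 7 = 70.57

ANSWER: 70.57


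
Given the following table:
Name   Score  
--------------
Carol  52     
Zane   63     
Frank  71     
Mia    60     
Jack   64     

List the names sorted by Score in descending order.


Sorting by Score (descending):
  Frank: 71
  Jack: 64
  Zane: 63
  Mia: 60
  Carol: 52


ANSWER: Frank, Jack, Zane, Mia, Carol


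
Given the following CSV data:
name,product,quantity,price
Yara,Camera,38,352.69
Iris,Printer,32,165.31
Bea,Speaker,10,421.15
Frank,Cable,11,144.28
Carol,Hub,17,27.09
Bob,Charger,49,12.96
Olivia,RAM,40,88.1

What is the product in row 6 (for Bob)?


Row 6: Bob
Column 'product' = Charger

ANSWER: Charger


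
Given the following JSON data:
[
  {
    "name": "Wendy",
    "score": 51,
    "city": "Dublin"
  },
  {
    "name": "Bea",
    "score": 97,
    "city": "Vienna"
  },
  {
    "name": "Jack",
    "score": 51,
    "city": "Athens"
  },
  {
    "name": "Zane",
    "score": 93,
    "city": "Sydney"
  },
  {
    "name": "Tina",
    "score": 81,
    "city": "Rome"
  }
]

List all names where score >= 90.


Filtering records where score >= 90:
  Wendy (score=51) -> no
  Bea (score=97) -> YES
  Jack (score=51) -> no
  Zane (score=93) -> YES
  Tina (score=81) -> no


ANSWER: Bea, Zane


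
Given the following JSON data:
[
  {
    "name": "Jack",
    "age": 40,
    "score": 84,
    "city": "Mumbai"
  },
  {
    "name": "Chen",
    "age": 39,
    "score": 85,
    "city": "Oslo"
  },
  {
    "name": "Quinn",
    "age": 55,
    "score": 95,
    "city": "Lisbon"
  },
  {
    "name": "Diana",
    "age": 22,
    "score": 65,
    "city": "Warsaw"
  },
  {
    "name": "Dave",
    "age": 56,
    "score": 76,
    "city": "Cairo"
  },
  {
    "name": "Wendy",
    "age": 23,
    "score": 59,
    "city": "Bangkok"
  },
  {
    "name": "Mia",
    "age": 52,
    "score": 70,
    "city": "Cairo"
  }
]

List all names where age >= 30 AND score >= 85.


Checking both conditions:
  Jack (age=40, score=84) -> no
  Chen (age=39, score=85) -> YES
  Quinn (age=55, score=95) -> YES
  Diana (age=22, score=65) -> no
  Dave (age=56, score=76) -> no
  Wendy (age=23, score=59) -> no
  Mia (age=52, score=70) -> no


ANSWER: Chen, Quinn


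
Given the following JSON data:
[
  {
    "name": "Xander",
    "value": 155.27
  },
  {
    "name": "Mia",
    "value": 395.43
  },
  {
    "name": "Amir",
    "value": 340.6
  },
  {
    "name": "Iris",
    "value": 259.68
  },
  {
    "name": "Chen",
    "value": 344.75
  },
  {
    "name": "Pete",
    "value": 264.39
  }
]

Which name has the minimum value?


Comparing values:
  Xander: 155.27
  Mia: 395.43
  Amir: 340.6
  Iris: 259.68
  Chen: 344.75
  Pete: 264.39
Minimum: Xander (155.27)

ANSWER: Xander


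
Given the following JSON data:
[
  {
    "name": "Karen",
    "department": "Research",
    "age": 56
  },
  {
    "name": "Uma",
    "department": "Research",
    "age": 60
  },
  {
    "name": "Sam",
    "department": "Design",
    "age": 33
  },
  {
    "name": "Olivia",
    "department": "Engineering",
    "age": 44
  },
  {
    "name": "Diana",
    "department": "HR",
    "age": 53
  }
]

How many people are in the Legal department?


Scanning records for department = Legal
  No matches found
Count: 0

ANSWER: 0


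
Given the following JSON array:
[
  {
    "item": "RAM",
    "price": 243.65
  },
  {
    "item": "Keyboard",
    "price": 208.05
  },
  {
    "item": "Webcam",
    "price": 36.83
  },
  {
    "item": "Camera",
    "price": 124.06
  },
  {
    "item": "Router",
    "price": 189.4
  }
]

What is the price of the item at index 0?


Array index 0 -> RAM
price = 243.65

ANSWER: 243.65


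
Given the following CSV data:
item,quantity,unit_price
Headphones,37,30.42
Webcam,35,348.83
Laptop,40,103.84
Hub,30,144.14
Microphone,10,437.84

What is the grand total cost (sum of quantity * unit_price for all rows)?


Computing row totals:
  Headphones: 37 * 30.42 = 1125.54
  Webcam: 35 * 348.83 = 12209.05
  Laptop: 40 * 103.84 = 4153.6
  Hub: 30 * 144.14 = 4324.2
  Microphone: 10 * 437.84 = 4378.4
Grand total = 1125.54 + 12209.05 + 4153.6 + 4324.2 + 4378.4 = 26190.79

ANSWER: 26190.79


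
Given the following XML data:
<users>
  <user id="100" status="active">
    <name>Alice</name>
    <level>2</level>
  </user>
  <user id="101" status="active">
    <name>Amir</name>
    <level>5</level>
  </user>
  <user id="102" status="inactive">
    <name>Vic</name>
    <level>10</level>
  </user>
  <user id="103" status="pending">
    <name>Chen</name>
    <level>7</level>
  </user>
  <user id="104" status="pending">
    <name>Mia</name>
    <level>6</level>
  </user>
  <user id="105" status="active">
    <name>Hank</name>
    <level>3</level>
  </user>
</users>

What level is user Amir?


Finding user: Amir
<level>5</level>

ANSWER: 5


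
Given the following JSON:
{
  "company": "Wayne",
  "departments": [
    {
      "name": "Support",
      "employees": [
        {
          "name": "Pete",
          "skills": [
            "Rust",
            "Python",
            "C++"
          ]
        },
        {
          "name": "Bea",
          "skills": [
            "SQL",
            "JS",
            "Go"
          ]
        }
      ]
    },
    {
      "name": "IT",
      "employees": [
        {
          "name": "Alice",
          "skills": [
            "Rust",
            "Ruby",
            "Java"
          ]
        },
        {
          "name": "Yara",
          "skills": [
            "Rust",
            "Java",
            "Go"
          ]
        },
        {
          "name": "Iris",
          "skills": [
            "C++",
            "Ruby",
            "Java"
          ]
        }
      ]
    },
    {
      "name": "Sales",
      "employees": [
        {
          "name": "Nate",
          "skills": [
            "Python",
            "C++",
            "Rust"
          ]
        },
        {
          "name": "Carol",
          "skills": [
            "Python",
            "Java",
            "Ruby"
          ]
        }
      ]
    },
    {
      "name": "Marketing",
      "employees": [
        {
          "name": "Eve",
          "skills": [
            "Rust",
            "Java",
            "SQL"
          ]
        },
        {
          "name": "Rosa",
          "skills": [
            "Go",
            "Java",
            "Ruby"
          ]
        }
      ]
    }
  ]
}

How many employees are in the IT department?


Path: departments[1].employees
Count: 3

ANSWER: 3


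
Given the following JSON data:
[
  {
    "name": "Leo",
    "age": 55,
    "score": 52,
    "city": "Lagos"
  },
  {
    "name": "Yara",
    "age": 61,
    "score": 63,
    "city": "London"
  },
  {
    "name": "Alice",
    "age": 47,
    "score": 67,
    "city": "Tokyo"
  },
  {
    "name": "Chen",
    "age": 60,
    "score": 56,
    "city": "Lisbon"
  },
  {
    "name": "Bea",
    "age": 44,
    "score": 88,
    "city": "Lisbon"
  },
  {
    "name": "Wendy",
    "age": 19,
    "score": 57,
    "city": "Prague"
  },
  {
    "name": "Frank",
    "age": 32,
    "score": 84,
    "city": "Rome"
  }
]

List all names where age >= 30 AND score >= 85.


Checking both conditions:
  Leo (age=55, score=52) -> no
  Yara (age=61, score=63) -> no
  Alice (age=47, score=67) -> no
  Chen (age=60, score=56) -> no
  Bea (age=44, score=88) -> YES
  Wendy (age=19, score=57) -> no
  Frank (age=32, score=84) -> no


ANSWER: Bea


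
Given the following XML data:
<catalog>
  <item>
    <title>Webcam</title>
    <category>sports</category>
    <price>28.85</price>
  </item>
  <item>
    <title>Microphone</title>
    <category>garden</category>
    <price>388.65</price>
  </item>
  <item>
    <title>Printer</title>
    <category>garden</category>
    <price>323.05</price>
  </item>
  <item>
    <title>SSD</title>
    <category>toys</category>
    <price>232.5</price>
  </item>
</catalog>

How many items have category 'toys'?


Scanning <item> elements for <category>toys</category>:
  Item 4: SSD -> MATCH
Count: 1

ANSWER: 1


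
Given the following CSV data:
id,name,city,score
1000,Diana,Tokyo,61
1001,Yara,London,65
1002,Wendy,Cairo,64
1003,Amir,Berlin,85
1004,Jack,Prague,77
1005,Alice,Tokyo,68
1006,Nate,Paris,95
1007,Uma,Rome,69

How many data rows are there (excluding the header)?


Counting rows (excluding header):
Header: id,name,city,score
Data rows: 8

ANSWER: 8


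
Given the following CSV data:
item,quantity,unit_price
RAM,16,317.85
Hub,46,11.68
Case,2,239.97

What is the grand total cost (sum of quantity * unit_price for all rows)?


Computing row totals:
  RAM: 16 * 317.85 = 5085.6
  Hub: 46 * 11.68 = 537.28
  Case: 2 * 239.97 = 479.94
Grand total = 5085.6 + 537.28 + 479.94 = 6102.82

ANSWER: 6102.82


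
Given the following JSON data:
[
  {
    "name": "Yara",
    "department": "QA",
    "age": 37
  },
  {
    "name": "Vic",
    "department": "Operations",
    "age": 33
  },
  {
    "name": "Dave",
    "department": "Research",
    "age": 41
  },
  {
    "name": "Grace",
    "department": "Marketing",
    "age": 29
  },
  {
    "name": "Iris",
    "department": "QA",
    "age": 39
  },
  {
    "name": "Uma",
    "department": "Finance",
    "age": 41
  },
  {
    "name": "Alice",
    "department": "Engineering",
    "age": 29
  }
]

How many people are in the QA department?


Scanning records for department = QA
  Record 0: Yara
  Record 4: Iris
Count: 2

ANSWER: 2


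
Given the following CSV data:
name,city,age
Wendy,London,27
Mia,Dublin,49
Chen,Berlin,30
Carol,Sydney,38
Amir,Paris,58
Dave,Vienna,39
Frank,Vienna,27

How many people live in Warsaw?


Scanning city column for 'Warsaw':
Total matches: 0

ANSWER: 0


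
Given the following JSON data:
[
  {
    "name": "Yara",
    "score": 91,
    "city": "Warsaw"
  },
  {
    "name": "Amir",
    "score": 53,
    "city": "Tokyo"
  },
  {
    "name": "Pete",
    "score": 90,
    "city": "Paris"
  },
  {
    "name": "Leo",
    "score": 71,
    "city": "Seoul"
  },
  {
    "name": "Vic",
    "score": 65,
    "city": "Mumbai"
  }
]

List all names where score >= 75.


Filtering records where score >= 75:
  Yara (score=91) -> YES
  Amir (score=53) -> no
  Pete (score=90) -> YES
  Leo (score=71) -> no
  Vic (score=65) -> no


ANSWER: Yara, Pete


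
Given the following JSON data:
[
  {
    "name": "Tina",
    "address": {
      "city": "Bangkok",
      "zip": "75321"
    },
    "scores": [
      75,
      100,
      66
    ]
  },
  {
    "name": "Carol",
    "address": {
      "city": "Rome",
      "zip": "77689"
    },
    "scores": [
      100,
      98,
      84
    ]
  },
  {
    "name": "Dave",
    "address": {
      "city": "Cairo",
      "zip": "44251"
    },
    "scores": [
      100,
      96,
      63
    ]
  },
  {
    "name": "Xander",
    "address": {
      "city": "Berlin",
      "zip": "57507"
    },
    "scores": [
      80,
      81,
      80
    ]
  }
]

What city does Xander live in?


Path: records[3].address.city
Value: Berlin

ANSWER: Berlin


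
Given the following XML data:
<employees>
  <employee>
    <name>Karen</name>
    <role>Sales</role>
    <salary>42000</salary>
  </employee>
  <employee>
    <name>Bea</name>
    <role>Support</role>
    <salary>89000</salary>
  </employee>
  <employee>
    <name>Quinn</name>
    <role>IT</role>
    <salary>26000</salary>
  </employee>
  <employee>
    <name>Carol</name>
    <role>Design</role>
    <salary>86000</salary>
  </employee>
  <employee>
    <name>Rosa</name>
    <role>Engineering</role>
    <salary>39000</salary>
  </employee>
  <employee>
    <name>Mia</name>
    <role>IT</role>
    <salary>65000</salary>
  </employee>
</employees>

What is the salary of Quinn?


Searching for <employee> with <name>Quinn</name>
Found at position 3
<salary>26000</salary>

ANSWER: 26000


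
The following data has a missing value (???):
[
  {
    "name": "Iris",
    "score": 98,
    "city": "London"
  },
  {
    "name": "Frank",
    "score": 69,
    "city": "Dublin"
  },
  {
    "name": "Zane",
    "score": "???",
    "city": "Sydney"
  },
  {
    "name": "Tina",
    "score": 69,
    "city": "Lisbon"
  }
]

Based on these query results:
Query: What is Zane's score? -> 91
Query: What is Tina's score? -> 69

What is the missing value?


The missing value is Zane's score
From query: Zane's score = 91

ANSWER: 91


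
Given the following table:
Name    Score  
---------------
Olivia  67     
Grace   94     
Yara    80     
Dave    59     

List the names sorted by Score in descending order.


Sorting by Score (descending):
  Grace: 94
  Yara: 80
  Olivia: 67
  Dave: 59


ANSWER: Grace, Yara, Olivia, Dave


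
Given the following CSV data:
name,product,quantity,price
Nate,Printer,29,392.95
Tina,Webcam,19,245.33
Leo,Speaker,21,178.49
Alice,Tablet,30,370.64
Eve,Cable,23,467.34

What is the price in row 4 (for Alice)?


Row 4: Alice
Column 'price' = 370.64

ANSWER: 370.64


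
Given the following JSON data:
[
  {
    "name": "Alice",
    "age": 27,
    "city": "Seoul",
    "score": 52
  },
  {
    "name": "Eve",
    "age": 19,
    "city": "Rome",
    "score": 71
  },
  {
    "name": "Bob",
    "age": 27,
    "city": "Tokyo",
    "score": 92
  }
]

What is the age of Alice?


Looking up record where name = Alice
Record index: 0
Field 'age' = 27

ANSWER: 27


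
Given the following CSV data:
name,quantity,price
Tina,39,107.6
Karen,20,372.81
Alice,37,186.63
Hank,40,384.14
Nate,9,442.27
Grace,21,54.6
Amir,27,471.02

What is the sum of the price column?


Values in 'price' column:
  Row 1: 107.6
  Row 2: 372.81
  Row 3: 186.63
  Row 4: 384.14
  Row 5: 442.27
  Row 6: 54.6
  Row 7: 471.02
Sum = 107.6 + 372.81 + 186.63 + 384.14 + 442.27 + 54.6 + 471.02 = 2019.07

ANSWER: 2019.07


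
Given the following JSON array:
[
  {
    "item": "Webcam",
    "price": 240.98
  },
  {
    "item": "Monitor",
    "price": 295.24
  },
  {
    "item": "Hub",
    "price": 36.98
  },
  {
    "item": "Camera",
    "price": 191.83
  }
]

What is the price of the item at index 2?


Array index 2 -> Hub
price = 36.98

ANSWER: 36.98


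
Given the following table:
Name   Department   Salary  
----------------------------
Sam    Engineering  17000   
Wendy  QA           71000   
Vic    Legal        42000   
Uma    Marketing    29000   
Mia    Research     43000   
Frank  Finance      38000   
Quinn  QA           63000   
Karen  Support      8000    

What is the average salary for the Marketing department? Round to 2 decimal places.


Marketing department members:
  Uma: 29000
Sum = 29000
Count = 1
Average = 29000 / 1 = 29000.00

ANSWER: 29000.00


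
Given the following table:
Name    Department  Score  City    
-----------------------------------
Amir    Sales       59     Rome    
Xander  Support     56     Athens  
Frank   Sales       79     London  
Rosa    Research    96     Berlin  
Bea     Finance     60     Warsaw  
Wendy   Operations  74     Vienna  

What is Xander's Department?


Row 2: Xander
Department = Support

ANSWER: Support


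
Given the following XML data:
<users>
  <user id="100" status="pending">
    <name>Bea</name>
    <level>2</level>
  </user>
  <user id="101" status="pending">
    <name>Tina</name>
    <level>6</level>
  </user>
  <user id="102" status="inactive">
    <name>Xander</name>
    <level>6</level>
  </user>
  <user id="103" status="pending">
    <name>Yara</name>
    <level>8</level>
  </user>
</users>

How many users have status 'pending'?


Counting users with status='pending':
  Bea (id=100) -> MATCH
  Tina (id=101) -> MATCH
  Yara (id=103) -> MATCH
Count: 3

ANSWER: 3


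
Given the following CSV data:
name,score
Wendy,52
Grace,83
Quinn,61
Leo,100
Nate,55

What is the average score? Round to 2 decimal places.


Scores: 52, 83, 61, 100, 55
Sum = 351
Count = 5
Average = 351 / 5 = 70.20

ANSWER: 70.20


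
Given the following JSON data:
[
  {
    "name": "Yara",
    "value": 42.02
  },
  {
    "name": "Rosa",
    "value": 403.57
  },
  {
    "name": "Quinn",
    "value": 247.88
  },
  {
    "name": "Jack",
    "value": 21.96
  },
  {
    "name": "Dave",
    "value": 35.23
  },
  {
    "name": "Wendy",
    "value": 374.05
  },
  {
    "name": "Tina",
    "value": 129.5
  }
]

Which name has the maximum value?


Comparing values:
  Yara: 42.02
  Rosa: 403.57
  Quinn: 247.88
  Jack: 21.96
  Dave: 35.23
  Wendy: 374.05
  Tina: 129.5
Maximum: Rosa (403.57)

ANSWER: Rosa


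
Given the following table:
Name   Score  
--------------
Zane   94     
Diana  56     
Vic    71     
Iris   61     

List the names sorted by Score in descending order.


Sorting by Score (descending):
  Zane: 94
  Vic: 71
  Iris: 61
  Diana: 56


ANSWER: Zane, Vic, Iris, Diana


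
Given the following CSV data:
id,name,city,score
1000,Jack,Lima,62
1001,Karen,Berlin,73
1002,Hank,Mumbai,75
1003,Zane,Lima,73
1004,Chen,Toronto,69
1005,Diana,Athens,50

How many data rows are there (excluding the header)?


Counting rows (excluding header):
Header: id,name,city,score
Data rows: 6

ANSWER: 6


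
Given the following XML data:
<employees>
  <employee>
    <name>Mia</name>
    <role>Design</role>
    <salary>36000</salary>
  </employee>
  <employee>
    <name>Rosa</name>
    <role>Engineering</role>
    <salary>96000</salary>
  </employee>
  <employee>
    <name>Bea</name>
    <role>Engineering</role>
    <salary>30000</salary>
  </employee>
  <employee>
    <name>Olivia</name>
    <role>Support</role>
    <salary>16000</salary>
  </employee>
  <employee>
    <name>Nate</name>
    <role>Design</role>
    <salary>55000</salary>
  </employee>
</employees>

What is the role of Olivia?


Searching for <employee> with <name>Olivia</name>
Found at position 4
<role>Support</role>

ANSWER: Support


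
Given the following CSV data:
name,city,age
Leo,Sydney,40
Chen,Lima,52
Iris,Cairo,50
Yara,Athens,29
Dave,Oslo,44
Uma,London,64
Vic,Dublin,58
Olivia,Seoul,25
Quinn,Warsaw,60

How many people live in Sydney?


Scanning city column for 'Sydney':
  Row 1: Leo -> MATCH
Total matches: 1

ANSWER: 1


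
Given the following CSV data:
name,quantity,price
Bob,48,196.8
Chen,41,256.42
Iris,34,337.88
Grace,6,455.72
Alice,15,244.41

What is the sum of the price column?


Values in 'price' column:
  Row 1: 196.8
  Row 2: 256.42
  Row 3: 337.88
  Row 4: 455.72
  Row 5: 244.41
Sum = 196.8 + 256.42 + 337.88 + 455.72 + 244.41 = 1491.23

ANSWER: 1491.23


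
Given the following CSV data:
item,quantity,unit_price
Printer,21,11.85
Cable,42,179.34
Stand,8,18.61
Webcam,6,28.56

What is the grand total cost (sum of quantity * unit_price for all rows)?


Computing row totals:
  Printer: 21 * 11.85 = 248.85
  Cable: 42 * 179.34 = 7532.28
  Stand: 8 * 18.61 = 148.88
  Webcam: 6 * 28.56 = 171.36
Grand total = 248.85 + 7532.28 + 148.88 + 171.36 = 8101.37

ANSWER: 8101.37


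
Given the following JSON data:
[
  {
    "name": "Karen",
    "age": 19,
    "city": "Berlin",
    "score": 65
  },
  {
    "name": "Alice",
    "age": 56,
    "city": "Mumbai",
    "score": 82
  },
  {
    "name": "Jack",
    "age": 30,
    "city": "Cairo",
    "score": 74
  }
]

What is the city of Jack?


Looking up record where name = Jack
Record index: 2
Field 'city' = Cairo

ANSWER: Cairo


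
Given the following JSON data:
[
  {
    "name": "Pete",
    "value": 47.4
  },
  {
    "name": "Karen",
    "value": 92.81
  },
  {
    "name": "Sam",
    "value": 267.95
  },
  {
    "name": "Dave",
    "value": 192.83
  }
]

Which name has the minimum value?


Comparing values:
  Pete: 47.4
  Karen: 92.81
  Sam: 267.95
  Dave: 192.83
Minimum: Pete (47.4)

ANSWER: Pete


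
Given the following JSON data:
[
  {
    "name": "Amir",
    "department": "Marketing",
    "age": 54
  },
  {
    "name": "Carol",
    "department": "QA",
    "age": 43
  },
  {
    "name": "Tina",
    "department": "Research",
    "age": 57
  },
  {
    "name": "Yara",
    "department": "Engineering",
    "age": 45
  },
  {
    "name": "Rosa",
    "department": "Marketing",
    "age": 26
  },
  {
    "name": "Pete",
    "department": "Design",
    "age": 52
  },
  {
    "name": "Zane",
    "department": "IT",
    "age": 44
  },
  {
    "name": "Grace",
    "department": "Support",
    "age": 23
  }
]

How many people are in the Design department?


Scanning records for department = Design
  Record 5: Pete
Count: 1

ANSWER: 1


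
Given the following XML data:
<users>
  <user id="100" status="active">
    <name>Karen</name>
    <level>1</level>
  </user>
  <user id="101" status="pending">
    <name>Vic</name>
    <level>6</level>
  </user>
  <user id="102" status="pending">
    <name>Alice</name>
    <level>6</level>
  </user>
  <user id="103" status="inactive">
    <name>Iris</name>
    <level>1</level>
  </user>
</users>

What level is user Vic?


Finding user: Vic
<level>6</level>

ANSWER: 6


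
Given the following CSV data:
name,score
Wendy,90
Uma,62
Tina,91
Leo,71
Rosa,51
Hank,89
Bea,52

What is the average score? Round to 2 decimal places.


Scores: 90, 62, 91, 71, 51, 89, 52
Sum = 506
Count = 7
Average = 506 / 7 = 72.29

ANSWER: 72.29


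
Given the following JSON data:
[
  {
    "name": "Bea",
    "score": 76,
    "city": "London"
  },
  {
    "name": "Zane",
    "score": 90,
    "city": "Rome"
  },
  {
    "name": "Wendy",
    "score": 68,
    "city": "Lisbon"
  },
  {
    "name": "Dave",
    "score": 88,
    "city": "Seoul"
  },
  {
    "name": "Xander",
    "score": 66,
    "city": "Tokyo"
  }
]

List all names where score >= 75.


Filtering records where score >= 75:
  Bea (score=76) -> YES
  Zane (score=90) -> YES
  Wendy (score=68) -> no
  Dave (score=88) -> YES
  Xander (score=66) -> no


ANSWER: Bea, Zane, Dave


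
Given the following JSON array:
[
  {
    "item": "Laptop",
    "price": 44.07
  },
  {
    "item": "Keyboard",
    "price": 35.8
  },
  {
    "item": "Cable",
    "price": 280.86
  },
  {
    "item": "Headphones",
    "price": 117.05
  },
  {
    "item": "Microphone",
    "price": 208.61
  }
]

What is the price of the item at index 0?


Array index 0 -> Laptop
price = 44.07

ANSWER: 44.07


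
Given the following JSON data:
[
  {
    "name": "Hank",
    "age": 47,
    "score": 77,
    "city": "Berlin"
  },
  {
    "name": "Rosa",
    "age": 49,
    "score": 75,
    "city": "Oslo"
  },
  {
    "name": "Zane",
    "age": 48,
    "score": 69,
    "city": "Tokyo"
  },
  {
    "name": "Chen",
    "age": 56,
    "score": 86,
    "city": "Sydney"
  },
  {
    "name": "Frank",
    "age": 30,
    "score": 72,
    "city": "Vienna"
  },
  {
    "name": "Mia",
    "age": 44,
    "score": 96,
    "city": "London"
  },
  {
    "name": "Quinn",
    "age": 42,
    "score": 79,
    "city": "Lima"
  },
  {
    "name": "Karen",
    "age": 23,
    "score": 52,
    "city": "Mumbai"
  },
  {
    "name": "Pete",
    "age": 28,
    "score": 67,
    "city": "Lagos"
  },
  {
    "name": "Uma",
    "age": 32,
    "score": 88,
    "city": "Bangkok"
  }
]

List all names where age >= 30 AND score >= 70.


Checking both conditions:
  Hank (age=47, score=77) -> YES
  Rosa (age=49, score=75) -> YES
  Zane (age=48, score=69) -> no
  Chen (age=56, score=86) -> YES
  Frank (age=30, score=72) -> YES
  Mia (age=44, score=96) -> YES
  Quinn (age=42, score=79) -> YES
  Karen (age=23, score=52) -> no
  Pete (age=28, score=67) -> no
  Uma (age=32, score=88) -> YES


ANSWER: Hank, Rosa, Chen, Frank, Mia, Quinn, Uma


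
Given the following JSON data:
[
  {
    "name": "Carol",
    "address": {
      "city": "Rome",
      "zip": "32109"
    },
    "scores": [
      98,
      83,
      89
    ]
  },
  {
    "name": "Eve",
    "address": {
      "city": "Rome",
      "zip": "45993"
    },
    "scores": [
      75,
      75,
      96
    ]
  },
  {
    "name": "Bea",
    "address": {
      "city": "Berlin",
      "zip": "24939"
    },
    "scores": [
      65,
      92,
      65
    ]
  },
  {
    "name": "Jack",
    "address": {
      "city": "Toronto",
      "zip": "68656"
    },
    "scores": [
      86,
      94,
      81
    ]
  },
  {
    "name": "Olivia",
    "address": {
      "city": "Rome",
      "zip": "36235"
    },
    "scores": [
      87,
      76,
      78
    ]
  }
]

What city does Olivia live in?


Path: records[4].address.city
Value: Rome

ANSWER: Rome
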